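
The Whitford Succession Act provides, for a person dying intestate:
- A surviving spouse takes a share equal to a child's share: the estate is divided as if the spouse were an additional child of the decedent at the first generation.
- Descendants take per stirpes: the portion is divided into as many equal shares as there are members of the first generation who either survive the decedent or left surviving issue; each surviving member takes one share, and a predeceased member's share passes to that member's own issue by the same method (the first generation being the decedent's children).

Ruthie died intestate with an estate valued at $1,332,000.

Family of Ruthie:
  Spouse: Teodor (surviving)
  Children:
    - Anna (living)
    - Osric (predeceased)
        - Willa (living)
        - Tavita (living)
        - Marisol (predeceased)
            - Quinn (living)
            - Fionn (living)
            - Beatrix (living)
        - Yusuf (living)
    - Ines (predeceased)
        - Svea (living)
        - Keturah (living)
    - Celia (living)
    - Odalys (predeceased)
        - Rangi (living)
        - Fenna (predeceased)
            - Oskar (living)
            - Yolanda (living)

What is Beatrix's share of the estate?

Beatrix receives $18,500.

The spouse counts as an additional share at the children's level, so there are 6 primary shares of $222,000. Teodor takes one such share ($222,000).
The children's combined portion ($1,110,000) is divided into 5 shares of $222,000: Anna and Celia each take $222,000; Osric's $222,000 share passes to Osric's issue; Ines's $222,000 share passes to Ines's issue; Odalys's $222,000 share passes to Odalys's issue.
Osric's share ($222,000) is divided into 4 shares of $55,500: Willa, Tavita, and Yusuf each take $55,500; Marisol's $55,500 share passes to Marisol's issue.
Marisol's share ($55,500) is divided into 3 shares of $18,500: Quinn, Fionn, and Beatrix each take $18,500.
Ines's share ($222,000) is divided into 2 shares of $111,000: Svea and Keturah each take $111,000.
Odalys's share ($222,000) is divided into 2 shares of $111,000: Rangi takes $111,000; Fenna's $111,000 share passes to Fenna's issue.
Fenna's share ($111,000) is divided into 2 shares of $55,500: Oskar and Yolanda each take $55,500.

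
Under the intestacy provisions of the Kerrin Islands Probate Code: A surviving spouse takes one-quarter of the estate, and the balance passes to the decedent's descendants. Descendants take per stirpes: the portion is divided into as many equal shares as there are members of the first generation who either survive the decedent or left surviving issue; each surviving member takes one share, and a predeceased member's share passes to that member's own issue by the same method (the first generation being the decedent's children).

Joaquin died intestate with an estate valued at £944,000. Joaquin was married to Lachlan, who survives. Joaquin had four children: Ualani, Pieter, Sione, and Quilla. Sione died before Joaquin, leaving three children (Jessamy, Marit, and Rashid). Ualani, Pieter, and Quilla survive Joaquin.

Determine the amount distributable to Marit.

Lachlan takes one-quarter of £944,000 = £236,000. The remaining £708,000 passes to the descendants.
The descendants' portion (£708,000) is divided into 4 shares of £177,000: Ualani, Pieter, and Quilla each take £177,000; Sione's £177,000 share passes to Sione's issue.
Sione's share (£177,000) is divided into 3 shares of £59,000: Jessamy, Marit, and Rashid each take £59,000.

Marit receives £59,000.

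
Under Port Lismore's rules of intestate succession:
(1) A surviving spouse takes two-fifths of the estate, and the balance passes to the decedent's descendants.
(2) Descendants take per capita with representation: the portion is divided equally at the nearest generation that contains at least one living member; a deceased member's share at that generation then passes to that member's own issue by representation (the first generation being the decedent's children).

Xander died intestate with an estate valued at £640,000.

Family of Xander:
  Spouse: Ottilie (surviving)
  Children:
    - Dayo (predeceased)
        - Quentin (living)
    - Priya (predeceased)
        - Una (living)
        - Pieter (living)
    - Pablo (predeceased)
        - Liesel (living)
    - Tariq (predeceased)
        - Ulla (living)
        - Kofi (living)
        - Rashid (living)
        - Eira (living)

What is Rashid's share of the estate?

Rashid receives £48,000.

Ottilie takes two-fifths of £640,000 = £256,000. The remaining £384,000 passes to the descendants.
No child survives, so the initial division is made at the grandchildren's generation.
The descendants' portion (£384,000) is divided into 8 shares of £48,000: Quentin, Una, Pieter, Liesel, Ulla, Kofi, Rashid, and Eira each take £48,000.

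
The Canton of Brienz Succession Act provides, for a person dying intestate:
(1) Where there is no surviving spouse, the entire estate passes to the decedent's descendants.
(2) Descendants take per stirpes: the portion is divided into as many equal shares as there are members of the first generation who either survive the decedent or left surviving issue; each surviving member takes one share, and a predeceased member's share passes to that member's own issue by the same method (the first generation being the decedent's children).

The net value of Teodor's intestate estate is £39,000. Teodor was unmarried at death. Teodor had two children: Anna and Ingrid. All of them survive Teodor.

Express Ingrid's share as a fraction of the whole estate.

Ingrid receives 1/2 of the estate.

The entire £39,000 passes to the descendants.
That amount (£39,000) is divided into 2 shares of £19,500: Anna and Ingrid each take £19,500.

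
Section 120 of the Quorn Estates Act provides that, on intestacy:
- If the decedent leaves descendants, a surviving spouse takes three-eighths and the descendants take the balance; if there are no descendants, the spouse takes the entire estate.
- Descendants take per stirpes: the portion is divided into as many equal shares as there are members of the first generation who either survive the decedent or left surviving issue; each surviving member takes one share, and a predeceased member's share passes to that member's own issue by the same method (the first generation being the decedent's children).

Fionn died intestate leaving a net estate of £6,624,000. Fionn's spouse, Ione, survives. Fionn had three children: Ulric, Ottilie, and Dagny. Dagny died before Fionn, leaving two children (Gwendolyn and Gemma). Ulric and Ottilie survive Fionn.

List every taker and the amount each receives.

Ione: £2,484,000; Ulric: £1,380,000; Ottilie: £1,380,000; Gwendolyn: £690,000; Gemma: £690,000

Ione takes three-eighths of £6,624,000 = £2,484,000. The remaining £4,140,000 passes to the descendants.
The descendants' portion (£4,140,000) is divided into 3 shares of £1,380,000: Ulric and Ottilie each take £1,380,000; Dagny's £1,380,000 share passes to Dagny's issue.
Dagny's share (£1,380,000) is divided into 2 shares of £690,000: Gwendolyn and Gemma each take £690,000.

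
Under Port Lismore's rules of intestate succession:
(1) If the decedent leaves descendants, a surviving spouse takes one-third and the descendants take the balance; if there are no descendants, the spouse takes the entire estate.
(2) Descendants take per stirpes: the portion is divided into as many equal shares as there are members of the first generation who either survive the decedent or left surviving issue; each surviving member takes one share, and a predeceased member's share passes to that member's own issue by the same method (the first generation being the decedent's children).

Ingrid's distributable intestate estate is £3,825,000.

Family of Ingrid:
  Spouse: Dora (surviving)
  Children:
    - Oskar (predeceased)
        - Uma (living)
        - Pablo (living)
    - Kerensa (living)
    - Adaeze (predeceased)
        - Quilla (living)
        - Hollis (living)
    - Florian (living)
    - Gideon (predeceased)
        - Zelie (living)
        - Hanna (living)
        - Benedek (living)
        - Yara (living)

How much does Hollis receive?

Dora takes one-third of £3,825,000 = £1,275,000. The remaining £2,550,000 passes to the descendants.
The descendants' portion (£2,550,000) is divided into 5 shares of £510,000: Kerensa and Florian each take £510,000; Oskar's £510,000 share passes to Oskar's issue; Adaeze's £510,000 share passes to Adaeze's issue; Gideon's £510,000 share passes to Gideon's issue.
Oskar's share (£510,000) is divided into 2 shares of £255,000: Uma and Pablo each take £255,000.
Adaeze's share (£510,000) is divided into 2 shares of £255,000: Quilla and Hollis each take £255,000.
Gideon's share (£510,000) is divided into 4 shares of £127,500: Zelie, Hanna, Benedek, and Yara each take £127,500.

Hollis receives £255,000.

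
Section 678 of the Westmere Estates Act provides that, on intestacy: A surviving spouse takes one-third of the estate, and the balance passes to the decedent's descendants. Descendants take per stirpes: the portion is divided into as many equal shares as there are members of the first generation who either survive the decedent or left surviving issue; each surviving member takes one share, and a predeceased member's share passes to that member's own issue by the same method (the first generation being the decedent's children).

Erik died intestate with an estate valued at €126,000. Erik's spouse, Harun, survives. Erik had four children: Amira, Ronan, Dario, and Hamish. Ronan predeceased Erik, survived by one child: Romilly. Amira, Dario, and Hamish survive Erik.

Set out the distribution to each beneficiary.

Harun takes one-third of €126,000 = €42,000. The remaining €84,000 passes to the descendants.
The descendants' portion (€84,000) is divided into 4 shares of €21,000: Amira, Dario, and Hamish each take €21,000; Ronan's €21,000 share passes to Ronan's issue.
Ronan's share (€21,000) passes entirely to Romilly.

Harun: €42,000; Amira: €21,000; Romilly: €21,000; Dario: €21,000; Hamish: €21,000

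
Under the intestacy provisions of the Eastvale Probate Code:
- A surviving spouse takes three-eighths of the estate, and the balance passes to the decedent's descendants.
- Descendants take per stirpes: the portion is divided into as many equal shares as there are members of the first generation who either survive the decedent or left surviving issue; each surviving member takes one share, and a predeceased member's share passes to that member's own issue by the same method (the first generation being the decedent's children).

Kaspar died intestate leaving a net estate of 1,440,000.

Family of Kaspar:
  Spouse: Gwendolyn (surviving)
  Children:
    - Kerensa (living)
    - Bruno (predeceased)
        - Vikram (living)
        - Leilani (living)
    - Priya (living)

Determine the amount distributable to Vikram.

Gwendolyn takes three-eighths of 1,440,000 = 540,000. The remaining 900,000 passes to the descendants.
The descendants' portion (900,000) is divided into 3 shares of 300,000: Kerensa and Priya each take 300,000; Bruno's 300,000 share passes to Bruno's issue.
Bruno's share (300,000) is divided into 2 shares of 150,000: Vikram and Leilani each take 150,000.

Vikram receives 150,000.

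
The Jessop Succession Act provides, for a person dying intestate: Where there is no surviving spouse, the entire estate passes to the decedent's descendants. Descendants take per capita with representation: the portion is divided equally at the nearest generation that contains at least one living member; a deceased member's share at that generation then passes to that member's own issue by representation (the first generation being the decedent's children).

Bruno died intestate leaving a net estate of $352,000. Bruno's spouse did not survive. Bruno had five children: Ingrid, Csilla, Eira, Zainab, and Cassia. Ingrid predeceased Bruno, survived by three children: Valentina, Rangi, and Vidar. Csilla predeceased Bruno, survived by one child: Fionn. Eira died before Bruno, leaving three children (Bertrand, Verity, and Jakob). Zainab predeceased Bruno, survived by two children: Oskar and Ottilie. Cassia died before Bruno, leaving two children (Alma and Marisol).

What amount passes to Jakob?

Jakob receives $32,000.

The entire $352,000 passes to the descendants.
No child survives, so the initial division is made at the grandchildren's generation.
That amount ($352,000) is divided into 11 shares of $32,000: Valentina, Rangi, Vidar, Fionn, Bertrand, Verity, Jakob, Oskar, Ottilie, Alma, and Marisol each take $32,000.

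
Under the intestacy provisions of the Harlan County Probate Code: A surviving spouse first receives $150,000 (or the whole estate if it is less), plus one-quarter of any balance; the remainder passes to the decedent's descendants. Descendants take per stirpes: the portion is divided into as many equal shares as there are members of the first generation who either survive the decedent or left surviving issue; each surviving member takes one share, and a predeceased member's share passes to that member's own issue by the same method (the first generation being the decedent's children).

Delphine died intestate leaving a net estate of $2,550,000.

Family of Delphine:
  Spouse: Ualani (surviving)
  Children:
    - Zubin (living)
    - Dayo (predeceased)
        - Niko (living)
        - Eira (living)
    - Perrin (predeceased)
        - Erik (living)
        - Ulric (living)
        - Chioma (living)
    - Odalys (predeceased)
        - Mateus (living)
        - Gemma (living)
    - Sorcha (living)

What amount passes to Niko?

Ualani first takes $150,000, leaving a balance of $2,400,000. Ualani then takes one-quarter of the balance ($600,000), for a total of $750,000. The remaining $1,800,000 passes to the descendants.
The descendants' portion ($1,800,000) is divided into 5 shares of $360,000: Zubin and Sorcha each take $360,000; Dayo's $360,000 share passes to Dayo's issue; Perrin's $360,000 share passes to Perrin's issue; Odalys's $360,000 share passes to Odalys's issue.
Dayo's share ($360,000) is divided into 2 shares of $180,000: Niko and Eira each take $180,000.
Perrin's share ($360,000) is divided into 3 shares of $120,000: Erik, Ulric, and Chioma each take $120,000.
Odalys's share ($360,000) is divided into 2 shares of $180,000: Mateus and Gemma each take $180,000.

Niko receives $180,000.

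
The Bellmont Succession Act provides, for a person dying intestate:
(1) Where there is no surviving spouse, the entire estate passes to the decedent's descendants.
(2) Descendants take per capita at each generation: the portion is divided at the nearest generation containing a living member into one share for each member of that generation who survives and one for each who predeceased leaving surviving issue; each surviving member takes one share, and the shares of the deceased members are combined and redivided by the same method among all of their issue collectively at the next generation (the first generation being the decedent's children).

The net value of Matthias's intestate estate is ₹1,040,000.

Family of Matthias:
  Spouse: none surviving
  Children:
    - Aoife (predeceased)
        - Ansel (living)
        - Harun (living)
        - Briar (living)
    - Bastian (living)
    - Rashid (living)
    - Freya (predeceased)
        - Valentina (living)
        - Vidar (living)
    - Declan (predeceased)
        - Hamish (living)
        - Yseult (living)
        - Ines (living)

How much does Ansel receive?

Ansel receives ₹78,000.

The entire ₹1,040,000 passes to the descendants.
That amount (₹1,040,000) is divided at the children's generation into 5 shares of ₹208,000. Bastian and Rashid each take ₹208,000. The 3 shares of the deceased (Aoife, Freya, and Declan) are combined into a pool of ₹624,000.
That pool (₹624,000) is divided at the grandchildren's generation equally among Ansel, Harun, Briar, Valentina, Vidar, Hamish, Yseult, and Ines: ₹78,000 each.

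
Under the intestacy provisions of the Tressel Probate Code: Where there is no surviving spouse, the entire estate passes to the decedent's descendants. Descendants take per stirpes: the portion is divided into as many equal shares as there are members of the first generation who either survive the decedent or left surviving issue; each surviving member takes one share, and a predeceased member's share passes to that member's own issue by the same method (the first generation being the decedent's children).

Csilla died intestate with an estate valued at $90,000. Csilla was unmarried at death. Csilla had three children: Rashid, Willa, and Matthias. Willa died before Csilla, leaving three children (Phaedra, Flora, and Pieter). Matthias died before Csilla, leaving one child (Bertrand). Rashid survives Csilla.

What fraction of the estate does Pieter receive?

Pieter receives 1/9 of the estate.

The entire $90,000 passes to the descendants.
That amount ($90,000) is divided into 3 shares of $30,000: Rashid takes $30,000; Willa's $30,000 share passes to Willa's issue; Matthias's $30,000 share passes to Matthias's issue.
Willa's share ($30,000) is divided into 3 shares of $10,000: Phaedra, Flora, and Pieter each take $10,000.
Matthias's share ($30,000) passes entirely to Bertrand.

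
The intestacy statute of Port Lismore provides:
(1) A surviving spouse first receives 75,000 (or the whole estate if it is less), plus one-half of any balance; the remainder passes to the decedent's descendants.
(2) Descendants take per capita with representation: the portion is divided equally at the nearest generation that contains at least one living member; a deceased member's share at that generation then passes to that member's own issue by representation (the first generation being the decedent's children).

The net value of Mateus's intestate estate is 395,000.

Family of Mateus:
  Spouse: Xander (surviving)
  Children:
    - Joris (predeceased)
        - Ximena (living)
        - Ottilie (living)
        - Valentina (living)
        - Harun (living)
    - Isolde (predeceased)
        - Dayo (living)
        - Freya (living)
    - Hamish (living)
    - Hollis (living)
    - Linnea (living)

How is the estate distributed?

Xander: 235,000; Ximena: 8,000; Ottilie: 8,000; Valentina: 8,000; Harun: 8,000; Dayo: 16,000; Freya: 16,000; Hamish: 32,000; Hollis: 32,000; Linnea: 32,000

Xander first takes 75,000, leaving a balance of 320,000. Xander then takes one-half of the balance (160,000), for a total of 235,000. The remaining 160,000 passes to the descendants.
The descendants' portion (160,000) is divided into 5 shares of 32,000: Hamish, Hollis, and Linnea each take 32,000; Joris's 32,000 share passes to Joris's issue; Isolde's 32,000 share passes to Isolde's issue.
Joris's share (32,000) is divided into 4 shares of 8,000: Ximena, Ottilie, Valentina, and Harun each take 8,000.
Isolde's share (32,000) is divided into 2 shares of 16,000: Dayo and Freya each take 16,000.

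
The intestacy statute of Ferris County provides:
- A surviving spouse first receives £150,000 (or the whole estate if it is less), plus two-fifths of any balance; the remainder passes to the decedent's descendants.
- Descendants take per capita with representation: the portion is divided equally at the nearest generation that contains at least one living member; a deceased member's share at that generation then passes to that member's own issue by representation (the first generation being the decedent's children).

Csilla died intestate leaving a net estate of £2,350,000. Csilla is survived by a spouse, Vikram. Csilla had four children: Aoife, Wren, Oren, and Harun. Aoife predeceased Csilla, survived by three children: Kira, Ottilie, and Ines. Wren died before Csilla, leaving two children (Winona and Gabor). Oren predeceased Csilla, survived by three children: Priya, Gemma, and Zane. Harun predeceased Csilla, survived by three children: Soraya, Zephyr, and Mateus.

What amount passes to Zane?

Zane receives £120,000.

Vikram first takes £150,000, leaving a balance of £2,200,000. Vikram then takes two-fifths of the balance (£880,000), for a total of £1,030,000. The remaining £1,320,000 passes to the descendants.
No child survives, so the initial division is made at the grandchildren's generation.
The descendants' portion (£1,320,000) is divided into 11 shares of £120,000: Kira, Ottilie, Ines, Winona, Gabor, Priya, Gemma, Zane, Soraya, Zephyr, and Mateus each take £120,000.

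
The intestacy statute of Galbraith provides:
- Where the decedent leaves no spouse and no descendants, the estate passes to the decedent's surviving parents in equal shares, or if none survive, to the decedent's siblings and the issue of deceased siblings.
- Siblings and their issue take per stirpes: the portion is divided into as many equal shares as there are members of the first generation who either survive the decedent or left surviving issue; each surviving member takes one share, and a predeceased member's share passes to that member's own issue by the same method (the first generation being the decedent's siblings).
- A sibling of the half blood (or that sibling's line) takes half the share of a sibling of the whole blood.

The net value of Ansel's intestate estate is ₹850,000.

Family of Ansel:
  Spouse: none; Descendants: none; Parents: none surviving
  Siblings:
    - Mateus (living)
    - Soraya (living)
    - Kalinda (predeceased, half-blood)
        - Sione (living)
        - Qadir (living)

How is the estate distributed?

The entire ₹850,000 passes to the siblings and their issue.
Counting each half-blood sibling's line as half a unit, there are 5/2 units in ₹850,000, so one unit is ₹340,000. Whole-blood lines (Mateus and Soraya) take ₹340,000 each; half-blood lines (Kalinda) take ₹170,000 each.
Kalinda's share (₹170,000) is divided into 2 shares of ₹85,000: Sione and Qadir each take ₹85,000.

Mateus: ₹340,000; Soraya: ₹340,000; Sione: ₹85,000; Qadir: ₹85,000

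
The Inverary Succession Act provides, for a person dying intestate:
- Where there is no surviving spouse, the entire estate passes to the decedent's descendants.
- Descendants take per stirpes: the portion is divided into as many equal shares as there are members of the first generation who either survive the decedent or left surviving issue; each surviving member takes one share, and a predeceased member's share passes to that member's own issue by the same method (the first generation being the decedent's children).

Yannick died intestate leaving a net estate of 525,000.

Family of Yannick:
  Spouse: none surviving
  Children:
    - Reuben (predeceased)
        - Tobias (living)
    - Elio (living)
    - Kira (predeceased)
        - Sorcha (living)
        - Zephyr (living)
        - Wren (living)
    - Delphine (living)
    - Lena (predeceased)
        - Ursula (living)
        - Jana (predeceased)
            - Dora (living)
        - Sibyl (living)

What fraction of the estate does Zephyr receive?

The entire 525,000 passes to the descendants.
That amount (525,000) is divided into 5 shares of 105,000: Elio and Delphine each take 105,000; Reuben's 105,000 share passes to Reuben's issue; Kira's 105,000 share passes to Kira's issue; Lena's 105,000 share passes to Lena's issue.
Reuben's share (105,000) passes entirely to Tobias.
Kira's share (105,000) is divided into 3 shares of 35,000: Sorcha, Zephyr, and Wren each take 35,000.
Lena's share (105,000) is divided into 3 shares of 35,000: Ursula and Sibyl each take 35,000; Jana's 35,000 share passes to Jana's issue.
Jana's share (35,000) passes entirely to Dora.

Zephyr receives 1/15 of the estate.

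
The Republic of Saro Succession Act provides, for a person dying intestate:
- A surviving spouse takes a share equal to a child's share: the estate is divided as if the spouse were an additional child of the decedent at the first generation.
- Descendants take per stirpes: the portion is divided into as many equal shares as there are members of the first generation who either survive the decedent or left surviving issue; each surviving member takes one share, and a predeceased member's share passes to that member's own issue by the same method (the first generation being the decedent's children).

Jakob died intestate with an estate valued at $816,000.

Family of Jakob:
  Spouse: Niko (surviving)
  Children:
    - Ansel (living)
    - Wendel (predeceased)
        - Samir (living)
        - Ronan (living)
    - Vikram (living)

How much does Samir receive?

The spouse counts as an additional share at the children's level, so there are 4 primary shares of $204,000. Niko takes one such share ($204,000).
The children's combined portion ($612,000) is divided into 3 shares of $204,000: Ansel and Vikram each take $204,000; Wendel's $204,000 share passes to Wendel's issue.
Wendel's share ($204,000) is divided into 2 shares of $102,000: Samir and Ronan each take $102,000.

Samir receives $102,000.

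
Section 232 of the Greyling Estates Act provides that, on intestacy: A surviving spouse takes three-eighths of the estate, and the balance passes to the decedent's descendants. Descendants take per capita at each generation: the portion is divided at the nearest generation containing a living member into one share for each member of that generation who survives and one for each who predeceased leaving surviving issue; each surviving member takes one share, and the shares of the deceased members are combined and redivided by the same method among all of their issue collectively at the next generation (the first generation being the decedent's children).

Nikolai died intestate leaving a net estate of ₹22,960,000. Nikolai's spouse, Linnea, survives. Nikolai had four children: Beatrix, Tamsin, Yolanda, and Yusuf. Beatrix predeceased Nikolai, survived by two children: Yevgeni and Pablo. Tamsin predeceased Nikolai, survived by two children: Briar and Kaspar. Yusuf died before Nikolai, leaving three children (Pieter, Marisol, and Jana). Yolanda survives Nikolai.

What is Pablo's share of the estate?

Pablo receives ₹1,537,500.

Linnea takes three-eighths of ₹22,960,000 = ₹8,610,000. The remaining ₹14,350,000 passes to the descendants.
The descendants' portion (₹14,350,000) is divided at the children's generation into 4 shares of ₹3,587,500. Yolanda takes ₹3,587,500. The 3 shares of the deceased (Beatrix, Tamsin, and Yusuf) are combined into a pool of ₹10,762,500.
That pool (₹10,762,500) is divided at the grandchildren's generation equally among Yevgeni, Pablo, Briar, Kaspar, Pieter, Marisol, and Jana: ₹1,537,500 each.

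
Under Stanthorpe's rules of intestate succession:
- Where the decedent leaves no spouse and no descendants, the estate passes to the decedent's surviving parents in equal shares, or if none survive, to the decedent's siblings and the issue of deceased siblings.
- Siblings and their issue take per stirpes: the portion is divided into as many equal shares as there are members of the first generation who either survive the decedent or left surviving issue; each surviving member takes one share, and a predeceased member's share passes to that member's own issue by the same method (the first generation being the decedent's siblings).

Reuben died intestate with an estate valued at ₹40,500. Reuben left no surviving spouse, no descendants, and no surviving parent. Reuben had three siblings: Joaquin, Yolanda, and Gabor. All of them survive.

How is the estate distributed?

The entire ₹40,500 passes to the siblings and their issue.
That amount (₹40,500) is divided into 3 shares of ₹13,500: Joaquin, Yolanda, and Gabor each take ₹13,500.

Joaquin: ₹13,500; Yolanda: ₹13,500; Gabor: ₹13,500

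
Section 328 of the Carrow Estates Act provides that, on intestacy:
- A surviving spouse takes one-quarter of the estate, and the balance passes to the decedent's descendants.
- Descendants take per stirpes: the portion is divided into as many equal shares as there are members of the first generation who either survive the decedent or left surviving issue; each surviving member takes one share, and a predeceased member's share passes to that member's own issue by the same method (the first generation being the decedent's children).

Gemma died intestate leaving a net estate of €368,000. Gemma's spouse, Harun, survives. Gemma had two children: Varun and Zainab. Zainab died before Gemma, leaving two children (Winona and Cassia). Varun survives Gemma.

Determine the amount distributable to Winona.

Winona receives €69,000.

Harun takes one-quarter of €368,000 = €92,000. The remaining €276,000 passes to the descendants.
The descendants' portion (€276,000) is divided into 2 shares of €138,000: Varun takes €138,000; Zainab's €138,000 share passes to Zainab's issue.
Zainab's share (€138,000) is divided into 2 shares of €69,000: Winona and Cassia each take €69,000.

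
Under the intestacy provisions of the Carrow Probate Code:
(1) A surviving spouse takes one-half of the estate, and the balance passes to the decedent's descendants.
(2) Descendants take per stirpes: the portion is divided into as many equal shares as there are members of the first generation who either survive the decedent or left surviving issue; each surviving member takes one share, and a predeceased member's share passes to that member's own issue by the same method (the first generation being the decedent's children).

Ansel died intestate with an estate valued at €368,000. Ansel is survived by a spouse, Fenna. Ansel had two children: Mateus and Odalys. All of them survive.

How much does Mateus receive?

Fenna takes one-half of €368,000 = €184,000. The remaining €184,000 passes to the descendants.
The descendants' portion (€184,000) is divided into 2 shares of €92,000: Mateus and Odalys each take €92,000.

Mateus receives €92,000.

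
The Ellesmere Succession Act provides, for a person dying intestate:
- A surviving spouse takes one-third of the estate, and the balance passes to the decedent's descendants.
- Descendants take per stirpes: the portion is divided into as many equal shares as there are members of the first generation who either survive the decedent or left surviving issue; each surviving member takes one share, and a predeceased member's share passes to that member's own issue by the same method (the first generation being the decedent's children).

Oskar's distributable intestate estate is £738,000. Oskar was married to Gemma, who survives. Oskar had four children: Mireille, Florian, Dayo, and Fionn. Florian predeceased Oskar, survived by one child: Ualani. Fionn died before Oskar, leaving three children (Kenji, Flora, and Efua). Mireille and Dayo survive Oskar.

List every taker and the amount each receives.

Gemma: £246,000; Mireille: £123,000; Ualani: £123,000; Dayo: £123,000; Kenji: £41,000; Flora: £41,000; Efua: £41,000

Gemma takes one-third of £738,000 = £246,000. The remaining £492,000 passes to the descendants.
The descendants' portion (£492,000) is divided into 4 shares of £123,000: Mireille and Dayo each take £123,000; Florian's £123,000 share passes to Florian's issue; Fionn's £123,000 share passes to Fionn's issue.
Florian's share (£123,000) passes entirely to Ualani.
Fionn's share (£123,000) is divided into 3 shares of £41,000: Kenji, Flora, and Efua each take £41,000.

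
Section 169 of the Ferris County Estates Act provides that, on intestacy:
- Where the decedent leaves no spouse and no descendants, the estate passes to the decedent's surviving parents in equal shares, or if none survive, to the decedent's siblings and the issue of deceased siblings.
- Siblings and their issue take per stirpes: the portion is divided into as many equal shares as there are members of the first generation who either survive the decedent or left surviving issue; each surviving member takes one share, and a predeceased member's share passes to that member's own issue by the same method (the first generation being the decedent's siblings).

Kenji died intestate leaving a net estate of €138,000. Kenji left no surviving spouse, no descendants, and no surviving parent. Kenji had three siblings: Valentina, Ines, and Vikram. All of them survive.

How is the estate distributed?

Valentina: €46,000; Ines: €46,000; Vikram: €46,000

The entire €138,000 passes to the siblings and their issue.
That amount (€138,000) is divided into 3 shares of €46,000: Valentina, Ines, and Vikram each take €46,000.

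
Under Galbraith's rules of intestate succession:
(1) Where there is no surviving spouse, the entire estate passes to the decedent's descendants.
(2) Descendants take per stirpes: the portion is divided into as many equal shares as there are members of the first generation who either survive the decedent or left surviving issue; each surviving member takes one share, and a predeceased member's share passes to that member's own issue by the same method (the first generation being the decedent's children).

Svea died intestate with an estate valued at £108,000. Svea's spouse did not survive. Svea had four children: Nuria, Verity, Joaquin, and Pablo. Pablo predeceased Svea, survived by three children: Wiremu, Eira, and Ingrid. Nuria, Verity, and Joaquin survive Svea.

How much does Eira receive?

Eira receives £9,000.

The entire £108,000 passes to the descendants.
That amount (£108,000) is divided into 4 shares of £27,000: Nuria, Verity, and Joaquin each take £27,000; Pablo's £27,000 share passes to Pablo's issue.
Pablo's share (£27,000) is divided into 3 shares of £9,000: Wiremu, Eira, and Ingrid each take £9,000.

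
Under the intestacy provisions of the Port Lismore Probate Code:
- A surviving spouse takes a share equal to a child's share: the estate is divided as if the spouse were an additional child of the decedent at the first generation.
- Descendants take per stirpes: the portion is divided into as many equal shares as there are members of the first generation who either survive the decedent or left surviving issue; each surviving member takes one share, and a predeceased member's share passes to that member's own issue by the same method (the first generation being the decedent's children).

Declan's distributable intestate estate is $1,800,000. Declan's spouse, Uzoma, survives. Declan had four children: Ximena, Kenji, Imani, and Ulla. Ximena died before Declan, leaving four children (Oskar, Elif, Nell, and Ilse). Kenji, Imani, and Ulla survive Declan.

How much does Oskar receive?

Oskar receives $90,000.

The spouse counts as an additional share at the children's level, so there are 5 primary shares of $360,000. Uzoma takes one such share ($360,000).
The children's combined portion ($1,440,000) is divided into 4 shares of $360,000: Kenji, Imani, and Ulla each take $360,000; Ximena's $360,000 share passes to Ximena's issue.
Ximena's share ($360,000) is divided into 4 shares of $90,000: Oskar, Elif, Nell, and Ilse each take $90,000.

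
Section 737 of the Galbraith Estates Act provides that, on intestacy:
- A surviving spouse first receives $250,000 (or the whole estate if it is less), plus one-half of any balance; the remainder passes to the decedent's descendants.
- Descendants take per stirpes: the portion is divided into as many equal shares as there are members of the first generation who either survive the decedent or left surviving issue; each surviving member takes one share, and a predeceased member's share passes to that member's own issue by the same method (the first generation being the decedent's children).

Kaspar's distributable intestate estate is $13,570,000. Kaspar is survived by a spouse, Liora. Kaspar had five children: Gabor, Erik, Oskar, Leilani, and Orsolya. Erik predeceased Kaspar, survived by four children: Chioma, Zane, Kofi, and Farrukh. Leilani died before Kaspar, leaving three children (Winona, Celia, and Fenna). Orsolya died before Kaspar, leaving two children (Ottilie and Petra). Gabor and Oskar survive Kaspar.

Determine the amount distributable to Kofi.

Liora first takes $250,000, leaving a balance of $13,320,000. Liora then takes one-half of the balance ($6,660,000), for a total of $6,910,000. The remaining $6,660,000 passes to the descendants.
The descendants' portion ($6,660,000) is divided into 5 shares of $1,332,000: Gabor and Oskar each take $1,332,000; Erik's $1,332,000 share passes to Erik's issue; Leilani's $1,332,000 share passes to Leilani's issue; Orsolya's $1,332,000 share passes to Orsolya's issue.
Erik's share ($1,332,000) is divided into 4 shares of $333,000: Chioma, Zane, Kofi, and Farrukh each take $333,000.
Leilani's share ($1,332,000) is divided into 3 shares of $444,000: Winona, Celia, and Fenna each take $444,000.
Orsolya's share ($1,332,000) is divided into 2 shares of $666,000: Ottilie and Petra each take $666,000.

Kofi receives $333,000.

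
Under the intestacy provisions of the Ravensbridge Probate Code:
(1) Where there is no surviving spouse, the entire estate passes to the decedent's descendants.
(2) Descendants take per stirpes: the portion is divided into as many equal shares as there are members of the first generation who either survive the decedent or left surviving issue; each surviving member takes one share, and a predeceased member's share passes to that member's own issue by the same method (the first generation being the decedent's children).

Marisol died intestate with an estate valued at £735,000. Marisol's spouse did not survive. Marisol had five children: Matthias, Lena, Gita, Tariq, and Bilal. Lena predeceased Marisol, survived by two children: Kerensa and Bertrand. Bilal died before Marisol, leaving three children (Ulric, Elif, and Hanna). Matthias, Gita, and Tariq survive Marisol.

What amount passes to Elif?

The entire £735,000 passes to the descendants.
That amount (£735,000) is divided into 5 shares of £147,000: Matthias, Gita, and Tariq each take £147,000; Lena's £147,000 share passes to Lena's issue; Bilal's £147,000 share passes to Bilal's issue.
Lena's share (£147,000) is divided into 2 shares of £73,500: Kerensa and Bertrand each take £73,500.
Bilal's share (£147,000) is divided into 3 shares of £49,000: Ulric, Elif, and Hanna each take £49,000.

Elif receives £49,000.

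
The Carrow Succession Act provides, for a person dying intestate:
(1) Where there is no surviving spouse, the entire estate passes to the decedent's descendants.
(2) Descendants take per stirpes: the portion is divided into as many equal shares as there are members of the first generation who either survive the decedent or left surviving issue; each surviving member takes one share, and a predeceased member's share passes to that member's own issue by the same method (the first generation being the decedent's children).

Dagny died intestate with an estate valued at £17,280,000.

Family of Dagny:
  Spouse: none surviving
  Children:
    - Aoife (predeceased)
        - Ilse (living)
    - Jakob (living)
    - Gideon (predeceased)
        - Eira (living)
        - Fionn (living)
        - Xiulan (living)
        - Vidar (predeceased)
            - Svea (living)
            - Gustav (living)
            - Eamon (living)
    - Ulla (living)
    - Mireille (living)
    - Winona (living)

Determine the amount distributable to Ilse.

The entire £17,280,000 passes to the descendants.
That amount (£17,280,000) is divided into 6 shares of £2,880,000: Jakob, Ulla, Mireille, and Winona each take £2,880,000; Aoife's £2,880,000 share passes to Aoife's issue; Gideon's £2,880,000 share passes to Gideon's issue.
Aoife's share (£2,880,000) passes entirely to Ilse.
Gideon's share (£2,880,000) is divided into 4 shares of £720,000: Eira, Fionn, and Xiulan each take £720,000; Vidar's £720,000 share passes to Vidar's issue.
Vidar's share (£720,000) is divided into 3 shares of £240,000: Svea, Gustav, and Eamon each take £240,000.

Ilse receives £2,880,000.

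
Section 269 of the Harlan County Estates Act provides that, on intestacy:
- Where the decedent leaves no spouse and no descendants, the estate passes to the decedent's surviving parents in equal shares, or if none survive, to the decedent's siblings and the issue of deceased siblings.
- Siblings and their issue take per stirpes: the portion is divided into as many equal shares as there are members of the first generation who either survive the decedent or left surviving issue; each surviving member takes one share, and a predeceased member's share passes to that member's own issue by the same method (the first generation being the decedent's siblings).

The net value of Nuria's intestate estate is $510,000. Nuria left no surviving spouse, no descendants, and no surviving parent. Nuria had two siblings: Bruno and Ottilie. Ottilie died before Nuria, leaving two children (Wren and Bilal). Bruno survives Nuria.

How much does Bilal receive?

The entire $510,000 passes to the siblings and their issue.
That amount ($510,000) is divided into 2 shares of $255,000: Bruno takes $255,000; Ottilie's $255,000 share passes to Ottilie's issue.
Ottilie's share ($255,000) is divided into 2 shares of $127,500: Wren and Bilal each take $127,500.

Bilal receives $127,500.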